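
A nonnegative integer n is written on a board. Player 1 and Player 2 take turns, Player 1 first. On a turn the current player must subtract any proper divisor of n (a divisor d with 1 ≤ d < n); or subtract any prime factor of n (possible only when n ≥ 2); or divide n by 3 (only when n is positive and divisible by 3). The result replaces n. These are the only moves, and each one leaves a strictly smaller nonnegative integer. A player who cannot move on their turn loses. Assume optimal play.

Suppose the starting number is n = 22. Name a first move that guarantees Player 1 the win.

Compute win/loss labels from the base case upward. A position with no move is L. Any other position is W if it can reach an L in one move, else L.
n=0: no move → L
n=1: no move → L
n=2: reaches L-position 0 → W
n=3: reaches L-position 0 → W
n=4: only reaches 2(W), 3(W), all W → L
n=5: reaches L-position 0 → W
n=6: reaches L-position 4 → W
n=7: reaches L-position 0 → W
n=8: reaches L-position 4 → W
n=9: only reaches 3(W), 6(W), 8(W), all W → L
n=10: reaches L-position 9 → W
n=11: reaches L-position 0 → W
n=12: reaches L-position 4 → W
n=13: reaches L-position 0 → W
n=14: only reaches 7(W), 12(W), 13(W), all W → L
n=15: reaches L-position 14 → W
n=16: reaches L-position 14 → W
n=17: reaches L-position 0 → W
n=18: reaches L-position 9 → W
n=19: reaches L-position 0 → W
n=20: only reaches 10(W), 15(W), 16(W), 18(W), 19(W), all W → L
n=21: reaches L-position 14 → W
n=22: reaches L-position 20 → W
From 22, the L positions reachable in one move are: 20.

Move to 20.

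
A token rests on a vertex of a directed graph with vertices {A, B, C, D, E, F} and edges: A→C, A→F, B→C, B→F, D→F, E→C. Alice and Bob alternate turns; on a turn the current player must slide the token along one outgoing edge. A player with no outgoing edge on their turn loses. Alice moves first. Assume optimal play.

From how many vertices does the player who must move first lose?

Label each position W (a win for the player to move) or L (a loss). A position with no legal move is L; any other position is W exactly when some move reaches an L, and L when every move reaches a W.
Every edge goes from a vertex to one that appears earlier in the order F, C, B, D, A, E, so processing vertices in that order labels each vertex after all of its successors.
F: no outgoing edge → L
C: no outgoing edge → L
B: W (go to C, an L position)
D: W (go to F, an L position)
A: W (go to C, an L position)
E: W (go to C, an L position)
The L vertices are C, F; that is 2 in all.

2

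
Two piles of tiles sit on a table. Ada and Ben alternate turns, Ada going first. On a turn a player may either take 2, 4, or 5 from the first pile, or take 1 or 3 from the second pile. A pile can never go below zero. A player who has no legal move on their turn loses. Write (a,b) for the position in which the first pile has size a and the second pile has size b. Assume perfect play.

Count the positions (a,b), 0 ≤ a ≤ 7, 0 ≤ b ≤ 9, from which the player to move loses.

25

Positions with no move are L. A position that does have a move is losing for the player to move precisely when every available move leads to a winning position for the opponent. Fill in the labels:
Every move lowers a or b (never raises either), so fill the grid row by row in increasing a, and left to right within a row: each cell's successors are then already labelled.
      b=0  b=1  b=2  b=3  b=4  b=5  b=6  b=7  b=8  b=9
a=0:    L    W    L    W    L    W    L    W    L    W
a=1:    L    W    L    W    L    W    L    W    L    W
a=2:    W    L    W    L    W    L    W    L    W    L
a=3:    W    L    W    L    W    L    W    L    W    L
a=4:    W    W    W    W    W    W    W    W    W    W
a=5:    W    W    W    W    W    W    W    W    W    W
a=6:    W    W    W    W    W    W    W    W    W    W
a=7:    L    W    L    W    L    W    L    W    L    W
Cells with no legal move (terminal, hence L): (0,0), (1,0).
The remaining L cells, each justified by listing all of its moves:
(0,2): L (sole option (0,1)(W) is W)
(0,4): L (options (0,3)(W), (0,1)(W) are all W)
(0,6): L (options (0,5)(W), (0,3)(W) are all W)
(0,8): L (options (0,7)(W), (0,5)(W) are all W)
(1,2): L (sole option (1,1)(W) is W)
(1,4): L (options (1,3)(W), (1,1)(W) are all W)
(1,6): L (options (1,5)(W), (1,3)(W) are all W)
(1,8): L (options (1,7)(W), (1,5)(W) are all W)
(2,1): L (options (0,1)(W), (2,0)(W) are all W)
(2,3): L (options (0,3)(W), (2,2)(W), (2,0)(W) are all W)
(2,5): L (options (0,5)(W), (2,4)(W), (2,2)(W) are all W)
(2,7): L (options (0,7)(W), (2,6)(W), (2,4)(W) are all W)
(2,9): L (options (0,9)(W), (2,8)(W), (2,6)(W) are all W)
(3,1): L (options (1,1)(W), (3,0)(W) are all W)
(3,3): L (options (1,3)(W), (3,2)(W), (3,0)(W) are all W)
(3,5): L (options (1,5)(W), (3,4)(W), (3,2)(W) are all W)
(3,7): L (options (1,7)(W), (3,6)(W), (3,4)(W) are all W)
(3,9): L (options (1,9)(W), (3,8)(W), (3,6)(W) are all W)
(7,0): L (options (5,0)(W), (3,0)(W), (2,0)(W) are all W)
(7,2): L (options (5,2)(W), (3,2)(W), (2,2)(W), (7,1)(W) are all W)
(7,4): L (options (5,4)(W), (3,4)(W), (2,4)(W), (7,3)(W), (7,1)(W) are all W)
(7,6): L (options (5,6)(W), (3,6)(W), (2,6)(W), (7,5)(W), (7,3)(W) are all W)
(7,8): L (options (5,8)(W), (3,8)(W), (2,8)(W), (7,7)(W), (7,5)(W) are all W)
Every other cell has at least one move into one of the L cells above, so it is W.
L cells per row: a=0: 5, a=1: 5, a=2: 5, a=3: 5, a=4: 0, a=5: 0, a=6: 0, a=7: 5; total 25.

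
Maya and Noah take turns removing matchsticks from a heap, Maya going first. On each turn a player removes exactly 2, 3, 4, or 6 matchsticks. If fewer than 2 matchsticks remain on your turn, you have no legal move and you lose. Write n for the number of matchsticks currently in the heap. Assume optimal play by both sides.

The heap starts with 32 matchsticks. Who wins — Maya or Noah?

Noah wins.

Compute win/loss labels from the base case upward. A position with no move is L. Any other position is W if it can reach an L in one move, else L.
n=0: no move → L
n=1: no move → L
n=2: W (go to 0, an L position)
n=3: W (go to 1, an L position)
n=4: W (go to 1, an L position)
n=5: W (go to 1, an L position)
n=6: W (go to 0, an L position)
n=7: W (go to 1, an L position)
n=8: L (options 6(W), 5(W), 4(W), 2(W) are all W)
n=9: L (options 7(W), 6(W), 5(W), 3(W) are all W)
n=10: W (go to 8, an L position)
n=11: W (go to 9, an L position)
n=12: W (go to 9, an L position)
n=13: W (go to 9, an L position)
n=14: W (go to 8, an L position)
n=15: W (go to 9, an L position)
n=16: L (options 14(W), 13(W), 12(W), 10(W) are all W)
n=17: L (options 15(W), 14(W), 13(W), 11(W) are all W)
n=18: W (go to 16, an L position)
n=19: W (go to 17, an L position)
n=20: W (go to 17, an L position)
n=21: W (go to 17, an L position)
n=22: W (go to 16, an L position)
n=23: W (go to 17, an L position)
n=24: L (options 22(W), 21(W), 20(W), 18(W) are all W)
n=25: L (options 23(W), 22(W), 21(W), 19(W) are all W)
n=26: W (go to 24, an L position)
n=27: W (go to 25, an L position)
n=28: W (go to 25, an L position)
n=29: W (go to 25, an L position)
n=30: W (go to 24, an L position)
n=31: W (go to 25, an L position)
n=32: L (options 30(W), 29(W), 28(W), 26(W) are all W)
The starting position 32 is L: whatever Maya does, the opponent receives a W position.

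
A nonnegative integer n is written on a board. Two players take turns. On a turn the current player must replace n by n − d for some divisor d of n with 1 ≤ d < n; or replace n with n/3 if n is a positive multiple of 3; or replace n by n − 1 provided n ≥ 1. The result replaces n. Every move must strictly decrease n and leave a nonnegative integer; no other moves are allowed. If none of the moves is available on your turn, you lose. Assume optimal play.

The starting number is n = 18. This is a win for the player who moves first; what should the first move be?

Move to 9.

Label each position W (a win for the player to move) or L (a loss). A position with no legal move is L; any other position is W exactly when some move reaches an L, and L when every move reaches a W.
n=0: no move → L
n=1: W (go to 0, an L position)
n=2: L (sole option 1(W) is W)
n=3: W (go to 2, an L position)
n=4: W (go to 2, an L position)
n=5: L (sole option 4(W) is W)
n=6: W (go to 2, an L position)
n=7: L (sole option 6(W) is W)
n=8: W (go to 7, an L position)
n=9: L (options 3(W), 6(W), 8(W) are all W)
n=10: W (go to 5, an L position)
n=11: L (sole option 10(W) is W)
n=12: W (go to 9, an L position)
n=13: L (sole option 12(W) is W)
n=14: W (go to 7, an L position)
n=15: W (go to 5, an L position)
n=16: L (options 8(W), 12(W), 14(W), 15(W) are all W)
n=17: W (go to 16, an L position)
n=18: W (go to 9, an L position)
From 18, the L positions reachable in one move are: 9, 16. Any move reaching one of these is winning.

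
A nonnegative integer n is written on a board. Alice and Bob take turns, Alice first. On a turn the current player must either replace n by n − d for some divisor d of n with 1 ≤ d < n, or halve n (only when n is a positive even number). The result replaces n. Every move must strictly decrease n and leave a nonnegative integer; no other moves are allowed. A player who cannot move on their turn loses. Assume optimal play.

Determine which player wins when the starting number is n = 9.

Bob wins.

Work bottom-up. With no move the player to move loses. Otherwise the position is W if at least one move leads to an L position for the opponent, and L if every move leads to a W.
n=0: no move → L
n=1: no move → L
n=2: can move to 1, which is L ⇒ W
n=3: the only move is to 2(W), a W ⇒ L
n=4: can move to 3, which is L ⇒ W
n=5: the only move is to 4(W), a W ⇒ L
n=6: can move to 3, which is L ⇒ W
n=7: the only move is to 6(W), a W ⇒ L
n=8: can move to 7, which is L ⇒ W
n=9: moves to 6(W), 8(W); every one is W ⇒ L
The starting position 9 is L: whatever Alice does, the opponent receives a W position.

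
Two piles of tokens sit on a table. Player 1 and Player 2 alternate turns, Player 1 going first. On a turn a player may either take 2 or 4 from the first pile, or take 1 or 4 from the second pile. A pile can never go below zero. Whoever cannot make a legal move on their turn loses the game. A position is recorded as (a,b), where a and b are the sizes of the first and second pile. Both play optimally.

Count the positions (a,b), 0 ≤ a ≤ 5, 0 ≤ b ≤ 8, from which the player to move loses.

Work bottom-up. With no move the player to move loses. Otherwise the position is W if at least one move leads to an L position for the opponent, and L if every move leads to a W.
Every move lowers a or b (never raises either), so fill the grid row by row in increasing a, and left to right within a row: each cell's successors are then already labelled.
      b=0  b=1  b=2  b=3  b=4  b=5  b=6  b=7  b=8
a=0:    L    W    L    W    W    L    W    L    W
a=1:    L    W    L    W    W    L    W    L    W
a=2:    W    L    W    L    W    W    L    W    L
a=3:    W    L    W    L    W    W    L    W    L
a=4:    W    W    W    W    L    W    W    W    W
a=5:    W    W    W    W    L    W    W    W    W
Cells with no legal move (terminal, hence L): (0,0), (1,0).
The remaining L cells, each justified by listing all of its moves:
(0,2): only reaches (0,1)(W), which is W → L
(0,5): only reaches (0,4)(W), (0,1)(W), all W → L
(0,7): only reaches (0,6)(W), (0,3)(W), all W → L
(1,2): only reaches (1,1)(W), which is W → L
(1,5): only reaches (1,4)(W), (1,1)(W), all W → L
(1,7): only reaches (1,6)(W), (1,3)(W), all W → L
(2,1): only reaches (0,1)(W), (2,0)(W), all W → L
(2,3): only reaches (0,3)(W), (2,2)(W), all W → L
(2,6): only reaches (0,6)(W), (2,5)(W), (2,2)(W), all W → L
(2,8): only reaches (0,8)(W), (2,7)(W), (2,4)(W), all W → L
(3,1): only reaches (1,1)(W), (3,0)(W), all W → L
(3,3): only reaches (1,3)(W), (3,2)(W), all W → L
(3,6): only reaches (1,6)(W), (3,5)(W), (3,2)(W), all W → L
(3,8): only reaches (1,8)(W), (3,7)(W), (3,4)(W), all W → L
(4,4): only reaches (2,4)(W), (0,4)(W), (4,3)(W), (4,0)(W), all W → L
(5,4): only reaches (3,4)(W), (1,4)(W), (5,3)(W), (5,0)(W), all W → L
Every other cell has at least one move into one of the L cells above, so it is W.
L cells per row: a=0: 4, a=1: 4, a=2: 4, a=3: 4, a=4: 1, a=5: 1; total 18.

18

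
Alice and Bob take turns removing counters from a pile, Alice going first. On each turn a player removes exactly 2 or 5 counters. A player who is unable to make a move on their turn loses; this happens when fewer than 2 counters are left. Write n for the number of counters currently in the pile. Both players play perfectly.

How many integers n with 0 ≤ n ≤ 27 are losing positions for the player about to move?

12

Classify positions by backward induction: terminal positions (no move available) are L. From any other position, the mover wins iff some move reaches an L.
n=0: no move → L
n=1: no move → L
n=2: reaches L-position 0 → W
n=3: reaches L-position 1 → W
n=4: only reaches 2(W), which is W → L
n=5: reaches L-position 0 → W
n=6: reaches L-position 4 → W
n=7: only reaches 5(W), 2(W), all W → L
n=8: only reaches 6(W), 3(W), all W → L
n=9: reaches L-position 7 → W
n=10: reaches L-position 8 → W
n=11: only reaches 9(W), 6(W), all W → L
n=12: reaches L-position 7 → W
n=13: reaches L-position 11 → W
n=14: only reaches 12(W), 9(W), all W → L
n=15: only reaches 13(W), 10(W), all W → L
n=16: reaches L-position 14 → W
n=17: reaches L-position 15 → W
n=18: only reaches 16(W), 13(W), all W → L
n=19: reaches L-position 14 → W
n=20: reaches L-position 18 → W
n=21: only reaches 19(W), 16(W), all W → L
n=22: only reaches 20(W), 17(W), all W → L
n=23: reaches L-position 21 → W
n=24: reaches L-position 22 → W
n=25: only reaches 23(W), 20(W), all W → L
n=26: reaches L-position 21 → W
n=27: reaches L-position 25 → W
L entries with 0 ≤ n ≤ 27: n = 0, 1, 4, 7, 8, 11, 14, 15, 18, 21, 22, 25; that makes 12.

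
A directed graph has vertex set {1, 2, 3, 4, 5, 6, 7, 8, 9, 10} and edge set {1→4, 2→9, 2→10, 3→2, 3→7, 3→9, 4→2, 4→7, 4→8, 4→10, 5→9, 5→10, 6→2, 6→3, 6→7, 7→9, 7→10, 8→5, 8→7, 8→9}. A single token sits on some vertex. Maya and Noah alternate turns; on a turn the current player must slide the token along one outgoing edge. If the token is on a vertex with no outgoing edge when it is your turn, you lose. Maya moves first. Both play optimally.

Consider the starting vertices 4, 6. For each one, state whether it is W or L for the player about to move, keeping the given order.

Positions with no move are L. A position that does have a move is losing for the player to move precisely when every available move leads to a winning position for the opponent. Fill in the labels:
Every edge goes from a vertex to one that appears earlier in the order 9, 10, 7, 2, 5, 8, 4, 3, 6, 1, so processing vertices in that order labels each vertex after all of its successors.
9: no outgoing edge → L
10: no outgoing edge → L
7: W (go to 10, an L position)
2: W (go to 10, an L position)
5: W (go to 10, an L position)
8: W (go to 9, an L position)
4: W (go to 10, an L position)
3: W (go to 9, an L position)
6: L (options 3(W), 2(W), 7(W) are all W)
1: L (sole option 4(W) is W)

4: W, 6: L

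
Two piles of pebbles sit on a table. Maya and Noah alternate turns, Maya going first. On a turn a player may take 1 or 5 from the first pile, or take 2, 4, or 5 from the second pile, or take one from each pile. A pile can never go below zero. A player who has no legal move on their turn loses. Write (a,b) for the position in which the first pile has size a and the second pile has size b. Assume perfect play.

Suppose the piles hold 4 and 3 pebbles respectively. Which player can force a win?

Positions with no move are L. A position that does have a move is losing for the player to move precisely when every available move leads to a winning position for the opponent. Fill in the labels:
No move ever increases a pile, so every position that can arise here has a ≤ 4 and b ≤ 3; it is enough to label the cells with 0 ≤ a ≤ 4 and 0 ≤ b ≤ 3.
Every move lowers a or b (never raises either), so fill the grid row by row in increasing a, and left to right within a row: each cell's successors are then already labelled.
      b=0  b=1  b=2  b=3
a=0:    L    L    W    W
a=1:    W    W    W    L
a=2:    L    L    W    W
a=3:    W    W    W    L
a=4:    L    L    W    W
Cells with no legal move (terminal, hence L): (0,0), (0,1).
The remaining L cells, each justified by listing all of its moves:
(1,3): →(0,3)(W), (1,1)(W), (0,2)(W) — all W, so L
(2,0): →(1,0)(W) only, which is W, so L
(2,1): →(1,1)(W), (1,0)(W) — all W, so L
(3,3): →(2,3)(W), (3,1)(W), (2,2)(W) — all W, so L
(4,0): →(3,0)(W) only, which is W, so L
(4,1): →(3,1)(W), (3,0)(W) — all W, so L
Every other cell has at least one move into one of the L cells above, so it is W.
The starting position (4,3) is W: Maya should move to (3,3), handing over an L position.

Maya wins.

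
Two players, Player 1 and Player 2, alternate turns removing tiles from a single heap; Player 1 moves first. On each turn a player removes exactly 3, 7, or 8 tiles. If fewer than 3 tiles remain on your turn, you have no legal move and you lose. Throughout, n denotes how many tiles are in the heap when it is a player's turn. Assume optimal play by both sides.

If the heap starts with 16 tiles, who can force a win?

Build the W/L table. Terminal = L. A non-terminal position is W if it has a move to some L; otherwise it is L.
n=0: no move → L
n=1: no move → L
n=2: no move → L
n=3: reaches L-position 0 → W
n=4: reaches L-position 1 → W
n=5: reaches L-position 2 → W
n=6: only reaches 3(W), which is W → L
n=7: reaches L-position 0 → W
n=8: reaches L-position 1 → W
n=9: reaches L-position 6 → W
n=10: reaches L-position 2 → W
n=11: only reaches 8(W), 4(W), 3(W), all W → L
n=12: only reaches 9(W), 5(W), 4(W), all W → L
n=13: reaches L-position 6 → W
n=14: reaches L-position 11 → W
n=15: reaches L-position 12 → W
n=16: only reaches 13(W), 9(W), 8(W), all W → L
The starting position 16 is L: whatever Player 1 does, the opponent receives a W position.

Player 2 wins.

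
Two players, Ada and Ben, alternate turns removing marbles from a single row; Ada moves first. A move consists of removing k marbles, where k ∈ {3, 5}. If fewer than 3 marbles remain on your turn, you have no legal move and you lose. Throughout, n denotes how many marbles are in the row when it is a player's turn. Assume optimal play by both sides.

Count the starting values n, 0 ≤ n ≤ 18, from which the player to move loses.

9

Work bottom-up. With no move the player to move loses. Otherwise the position is W if at least one move leads to an L position for the opponent, and L if every move leads to a W.
n=0: no move → L
n=1: no move → L
n=2: no move → L
n=3: can move to 0, which is L ⇒ W
n=4: can move to 1, which is L ⇒ W
n=5: can move to 2, which is L ⇒ W
n=6: can move to 1, which is L ⇒ W
n=7: can move to 2, which is L ⇒ W
n=8: moves to 5(W), 3(W); every one is W ⇒ L
n=9: moves to 6(W), 4(W); every one is W ⇒ L
n=10: moves to 7(W), 5(W); every one is W ⇒ L
n=11: can move to 8, which is L ⇒ W
n=12: can move to 9, which is L ⇒ W
n=13: can move to 10, which is L ⇒ W
n=14: can move to 9, which is L ⇒ W
n=15: can move to 10, which is L ⇒ W
n=16: moves to 13(W), 11(W); every one is W ⇒ L
n=17: moves to 14(W), 12(W); every one is W ⇒ L
n=18: moves to 15(W), 13(W); every one is W ⇒ L
L entries with 0 ≤ n ≤ 18: n = 0, 1, 2, 8, 9, 10, 16, 17, 18; that makes 9.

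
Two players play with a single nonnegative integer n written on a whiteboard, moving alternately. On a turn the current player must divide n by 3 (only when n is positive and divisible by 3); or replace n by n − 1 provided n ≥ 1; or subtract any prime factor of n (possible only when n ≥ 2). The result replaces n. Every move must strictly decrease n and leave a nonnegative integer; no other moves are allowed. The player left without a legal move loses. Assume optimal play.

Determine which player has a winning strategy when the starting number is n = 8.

Work bottom-up. With no move the player to move loses. Otherwise the position is W if at least one move leads to an L position for the opponent, and L if every move leads to a W.
n=0: no move → L
n=1: reaches L-position 0 → W
n=2: reaches L-position 0 → W
n=3: reaches L-position 0 → W
n=4: only reaches 2(W), 3(W), all W → L
n=5: reaches L-position 0 → W
n=6: reaches L-position 4 → W
n=7: reaches L-position 0 → W
n=8: only reaches 6(W), 7(W), all W → L
Every move from 8 reaches a W position, so the mover loses.

The second player wins.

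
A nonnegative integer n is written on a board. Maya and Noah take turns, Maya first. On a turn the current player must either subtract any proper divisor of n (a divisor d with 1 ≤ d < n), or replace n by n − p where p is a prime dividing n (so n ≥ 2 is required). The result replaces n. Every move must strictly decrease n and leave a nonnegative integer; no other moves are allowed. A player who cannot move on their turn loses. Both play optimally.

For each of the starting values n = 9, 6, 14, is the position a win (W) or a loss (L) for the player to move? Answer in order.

9: L, 6: W, 14: L

Classify positions by backward induction: terminal positions (no move available) are L. From any other position, the mover wins iff some move reaches an L.
n=0: no move → L
n=1: no move → L
n=2: W (go to 0, an L position)
n=3: W (go to 0, an L position)
n=4: L (options 2(W), 3(W) are all W)
n=5: W (go to 0, an L position)
n=6: W (go to 4, an L position)
n=7: W (go to 0, an L position)
n=8: W (go to 4, an L position)
n=9: L (options 6(W), 8(W) are all W)
n=10: W (go to 9, an L position)
n=11: W (go to 0, an L position)
n=12: W (go to 9, an L position)
n=13: W (go to 0, an L position)
n=14: L (options 7(W), 12(W), 13(W) are all W)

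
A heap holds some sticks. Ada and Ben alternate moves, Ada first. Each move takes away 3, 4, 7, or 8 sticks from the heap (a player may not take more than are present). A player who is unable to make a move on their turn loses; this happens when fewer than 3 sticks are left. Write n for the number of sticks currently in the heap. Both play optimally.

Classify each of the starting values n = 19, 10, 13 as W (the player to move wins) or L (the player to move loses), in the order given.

19: W, 10: W, 13: L

Positions with no move are L. A position that does have a move is losing for the player to move precisely when every available move leads to a winning position for the opponent. Fill in the labels:
n=0: no move → L
n=1: no move → L
n=2: no move → L
n=3: can move to 0, which is L ⇒ W
n=4: can move to 1, which is L ⇒ W
n=5: can move to 2, which is L ⇒ W
n=6: can move to 2, which is L ⇒ W
n=7: can move to 0, which is L ⇒ W
n=8: can move to 1, which is L ⇒ W
n=9: can move to 2, which is L ⇒ W
n=10: can move to 2, which is L ⇒ W
n=11: moves to 8(W), 7(W), 4(W), 3(W); every one is W ⇒ L
n=12: moves to 9(W), 8(W), 5(W), 4(W); every one is W ⇒ L
n=13: moves to 10(W), 9(W), 6(W), 5(W); every one is W ⇒ L
n=14: can move to 11, which is L ⇒ W
n=15: can move to 12, which is L ⇒ W
n=16: can move to 13, which is L ⇒ W
n=17: can move to 13, which is L ⇒ W
n=18: can move to 11, which is L ⇒ W
n=19: can move to 12, which is L ⇒ W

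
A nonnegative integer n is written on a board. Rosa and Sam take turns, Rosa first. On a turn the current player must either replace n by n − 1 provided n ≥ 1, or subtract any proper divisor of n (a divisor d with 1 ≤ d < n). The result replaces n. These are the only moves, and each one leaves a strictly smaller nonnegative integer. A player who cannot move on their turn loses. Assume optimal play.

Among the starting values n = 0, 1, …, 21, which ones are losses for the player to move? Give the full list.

0, 2, 5, 7, 9, 11, 13, 15, 17, 19, 21

Label each position W (a win for the player to move) or L (a loss). A position with no legal move is L; any other position is W exactly when some move reaches an L, and L when every move reaches a W.
n=0: no move → L
n=1: W (go to 0, an L position)
n=2: L (sole option 1(W) is W)
n=3: W (go to 2, an L position)
n=4: W (go to 2, an L position)
n=5: L (sole option 4(W) is W)
n=6: W (go to 5, an L position)
n=7: L (sole option 6(W) is W)
n=8: W (go to 7, an L position)
n=9: L (options 6(W), 8(W) are all W)
n=10: W (go to 5, an L position)
n=11: L (sole option 10(W) is W)
n=12: W (go to 9, an L position)
n=13: L (sole option 12(W) is W)
n=14: W (go to 7, an L position)
n=15: L (options 10(W), 12(W), 14(W) are all W)
n=16: W (go to 15, an L position)
n=17: L (sole option 16(W) is W)
n=18: W (go to 9, an L position)
n=19: L (sole option 18(W) is W)
n=20: W (go to 15, an L position)
n=21: L (options 14(W), 18(W), 20(W) are all W)
Reading off the rows marked L gives the requested list; there are 11 such values of n.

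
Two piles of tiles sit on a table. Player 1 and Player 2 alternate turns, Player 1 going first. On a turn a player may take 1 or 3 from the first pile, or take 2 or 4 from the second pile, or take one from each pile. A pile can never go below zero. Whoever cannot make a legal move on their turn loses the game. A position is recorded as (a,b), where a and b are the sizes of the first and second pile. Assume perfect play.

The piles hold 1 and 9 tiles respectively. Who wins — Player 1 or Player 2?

Player 2 wins.

Positions with no move are L. A position that does have a move is losing for the player to move precisely when every available move leads to a winning position for the opponent. Fill in the labels:
No move ever increases a pile, so every position that can arise here has a ≤ 1 and b ≤ 9; it is enough to label the cells with 0 ≤ a ≤ 1 and 0 ≤ b ≤ 9.
Every move lowers a or b (never raises either), so fill the grid row by row in increasing a, and left to right within a row: each cell's successors are then already labelled.
      b=0  b=1  b=2  b=3  b=4  b=5  b=6  b=7  b=8  b=9
a=0:    L    L    W    W    W    W    L    L    W    W
a=1:    W    W    W    L    L    W    W    W    W    L
Cells with no legal move (terminal, hence L): (0,0), (0,1).
The remaining L cells, each justified by listing all of its moves:
(0,6): only reaches (0,4)(W), (0,2)(W), all W → L
(0,7): only reaches (0,5)(W), (0,3)(W), all W → L
(1,3): only reaches (0,3)(W), (1,1)(W), (0,2)(W), all W → L
(1,4): only reaches (0,4)(W), (1,2)(W), (1,0)(W), (0,3)(W), all W → L
(1,9): only reaches (0,9)(W), (1,7)(W), (1,5)(W), (0,8)(W), all W → L
Every other cell has at least one move into one of the L cells above, so it is W.
Every move from (1,9) reaches a W position, so the mover loses.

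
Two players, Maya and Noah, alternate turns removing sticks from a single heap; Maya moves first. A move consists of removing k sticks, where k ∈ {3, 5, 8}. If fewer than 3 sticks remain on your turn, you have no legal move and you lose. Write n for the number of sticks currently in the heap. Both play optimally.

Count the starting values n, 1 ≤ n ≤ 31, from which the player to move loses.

Positions with no move are L. A position that does have a move is losing for the player to move precisely when every available move leads to a winning position for the opponent. Fill in the labels:
n=0: no move → L
n=1: no move → L
n=2: no move → L
n=3: W (go to 0, an L position)
n=4: W (go to 1, an L position)
n=5: W (go to 2, an L position)
n=6: W (go to 1, an L position)
n=7: W (go to 2, an L position)
n=8: W (go to 0, an L position)
n=9: W (go to 1, an L position)
n=10: W (go to 2, an L position)
n=11: L (options 8(W), 6(W), 3(W) are all W)
n=12: L (options 9(W), 7(W), 4(W) are all W)
n=13: L (options 10(W), 8(W), 5(W) are all W)
n=14: W (go to 11, an L position)
n=15: W (go to 12, an L position)
n=16: W (go to 13, an L position)
n=17: W (go to 12, an L position)
n=18: W (go to 13, an L position)
n=19: W (go to 11, an L position)
n=20: W (go to 12, an L position)
n=21: W (go to 13, an L position)
n=22: L (options 19(W), 17(W), 14(W) are all W)
n=23: L (options 20(W), 18(W), 15(W) are all W)
n=24: L (options 21(W), 19(W), 16(W) are all W)
n=25: W (go to 22, an L position)
n=26: W (go to 23, an L position)
n=27: W (go to 24, an L position)
n=28: W (go to 23, an L position)
n=29: W (go to 24, an L position)
n=30: W (go to 22, an L position)
n=31: W (go to 23, an L position)
L entries with 1 ≤ n ≤ 31 (n=0 is outside the asked range and is not counted): n = 1, 2, 11, 12, 13, 22, 23, 24; that makes 8.

8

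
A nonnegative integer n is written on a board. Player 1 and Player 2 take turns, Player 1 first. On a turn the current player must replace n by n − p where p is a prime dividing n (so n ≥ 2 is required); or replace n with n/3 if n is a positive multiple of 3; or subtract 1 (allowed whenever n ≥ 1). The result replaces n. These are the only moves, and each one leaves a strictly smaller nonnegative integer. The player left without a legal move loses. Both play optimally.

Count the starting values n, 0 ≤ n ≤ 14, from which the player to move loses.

4

Build the W/L table. Terminal = L. A non-terminal position is W if it has a move to some L; otherwise it is L.
n=0: no move → L
n=1: W (go to 0, an L position)
n=2: W (go to 0, an L position)
n=3: W (go to 0, an L position)
n=4: L (options 2(W), 3(W) are all W)
n=5: W (go to 0, an L position)
n=6: W (go to 4, an L position)
n=7: W (go to 0, an L position)
n=8: L (options 6(W), 7(W) are all W)
n=9: W (go to 8, an L position)
n=10: W (go to 8, an L position)
n=11: W (go to 0, an L position)
n=12: W (go to 4, an L position)
n=13: W (go to 0, an L position)
n=14: L (options 7(W), 12(W), 13(W) are all W)
L entries with 0 ≤ n ≤ 14: n = 0, 4, 8, 14; that makes 4.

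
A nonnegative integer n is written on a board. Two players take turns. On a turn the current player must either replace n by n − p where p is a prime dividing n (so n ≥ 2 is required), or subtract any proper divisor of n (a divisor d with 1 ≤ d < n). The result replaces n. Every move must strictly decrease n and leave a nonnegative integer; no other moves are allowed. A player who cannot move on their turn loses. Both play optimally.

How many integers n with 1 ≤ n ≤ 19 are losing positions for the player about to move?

Use the standard recursion: the mover loses at a terminal position; elsewhere, the mover wins exactly when some move hands the opponent an L position.
n=0: no move → L
n=1: no move → L
n=2: reaches L-position 0 → W
n=3: reaches L-position 0 → W
n=4: only reaches 2(W), 3(W), all W → L
n=5: reaches L-position 0 → W
n=6: reaches L-position 4 → W
n=7: reaches L-position 0 → W
n=8: reaches L-position 4 → W
n=9: only reaches 6(W), 8(W), all W → L
n=10: reaches L-position 9 → W
n=11: reaches L-position 0 → W
n=12: reaches L-position 9 → W
n=13: reaches L-position 0 → W
n=14: only reaches 7(W), 12(W), 13(W), all W → L
n=15: reaches L-position 14 → W
n=16: reaches L-position 14 → W
n=17: reaches L-position 0 → W
n=18: reaches L-position 9 → W
n=19: reaches L-position 0 → W
L entries with 1 ≤ n ≤ 19 (n=0 is outside the asked range and is not counted): n = 1, 4, 9, 14; that makes 4.

4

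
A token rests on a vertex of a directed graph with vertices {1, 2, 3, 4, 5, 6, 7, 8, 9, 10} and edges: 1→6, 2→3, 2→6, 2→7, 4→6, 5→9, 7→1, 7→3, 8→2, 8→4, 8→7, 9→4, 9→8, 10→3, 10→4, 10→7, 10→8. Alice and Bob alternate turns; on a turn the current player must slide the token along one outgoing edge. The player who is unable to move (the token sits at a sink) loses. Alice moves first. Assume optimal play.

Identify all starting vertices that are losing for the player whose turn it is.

Positions with no move are L. A position that does have a move is losing for the player to move precisely when every available move leads to a winning position for the opponent. Fill in the labels:
Every edge goes from a vertex to one that appears earlier in the order 3, 6, 1, 4, 7, 2, 8, 9, 10, 5, so processing vertices in that order labels each vertex after all of its successors.
3: no outgoing edge → L
6: no outgoing edge → L
1: W (go to 6, an L position)
4: W (go to 6, an L position)
7: W (go to 3, an L position)
2: W (go to 6, an L position)
8: L (options 2(W), 7(W), 4(W) are all W)
9: W (go to 8, an L position)
10: W (go to 8, an L position)
5: L (sole option 9(W) is W)
The losing starting vertices are exactly the entries labelled L in this table (4 of them).

3, 5, 6, 8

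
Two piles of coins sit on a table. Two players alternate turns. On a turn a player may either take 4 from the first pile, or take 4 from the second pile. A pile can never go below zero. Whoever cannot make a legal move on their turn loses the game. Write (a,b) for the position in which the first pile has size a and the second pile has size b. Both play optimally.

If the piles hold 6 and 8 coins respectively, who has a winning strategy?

Work bottom-up. With no move the player to move loses. Otherwise the position is W if at least one move leads to an L position for the opponent, and L if every move leads to a W.
No move ever increases a pile, so every position that can arise here has a ≤ 6 and b ≤ 8; it is enough to label the cells with 0 ≤ a ≤ 6 and 0 ≤ b ≤ 8.
Every move lowers a or b (never raises either), so fill the grid row by row in increasing a, and left to right within a row: each cell's successors are then already labelled.
      b=0  b=1  b=2  b=3  b=4  b=5  b=6  b=7  b=8
a=0:    L    L    L    L    W    W    W    W    L
a=1:    L    L    L    L    W    W    W    W    L
a=2:    L    L    L    L    W    W    W    W    L
a=3:    L    L    L    L    W    W    W    W    L
a=4:    W    W    W    W    L    L    L    L    W
a=5:    W    W    W    W    L    L    L    L    W
a=6:    W    W    W    W    L    L    L    L    W
Cells with no legal move (terminal, hence L): (0,0), (0,1), (0,2), (0,3), (1,0), (1,1), (1,2), (1,3), (2,0), (2,1), (2,2), (2,3), (3,0), (3,1), (3,2), (3,3).
The remaining L cells, each justified by listing all of its moves:
(0,8): L (sole option (0,4)(W) is W)
(1,8): L (sole option (1,4)(W) is W)
(2,8): L (sole option (2,4)(W) is W)
(3,8): L (sole option (3,4)(W) is W)
(4,4): L (options (0,4)(W), (4,0)(W) are all W)
(4,5): L (options (0,5)(W), (4,1)(W) are all W)
(4,6): L (options (0,6)(W), (4,2)(W) are all W)
(4,7): L (options (0,7)(W), (4,3)(W) are all W)
(5,4): L (options (1,4)(W), (5,0)(W) are all W)
(5,5): L (options (1,5)(W), (5,1)(W) are all W)
(5,6): L (options (1,6)(W), (5,2)(W) are all W)
(5,7): L (options (1,7)(W), (5,3)(W) are all W)
(6,4): L (options (2,4)(W), (6,0)(W) are all W)
(6,5): L (options (2,5)(W), (6,1)(W) are all W)
(6,6): L (options (2,6)(W), (6,2)(W) are all W)
(6,7): L (options (2,7)(W), (6,3)(W) are all W)
Every other cell has at least one move into one of the L cells above, so it is W.
The starting position (6,8) is W: the player to move should move to (2,8), handing over an L position.

The first player wins.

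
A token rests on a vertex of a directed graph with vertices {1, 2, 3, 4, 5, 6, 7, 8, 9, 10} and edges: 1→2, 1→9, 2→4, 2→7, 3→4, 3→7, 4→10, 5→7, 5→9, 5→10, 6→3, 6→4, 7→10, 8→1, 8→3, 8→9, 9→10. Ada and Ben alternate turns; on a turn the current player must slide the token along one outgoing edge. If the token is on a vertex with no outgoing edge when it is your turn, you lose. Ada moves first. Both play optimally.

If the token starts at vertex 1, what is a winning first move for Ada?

Move to 2.

Work bottom-up. With no move the player to move loses. Otherwise the position is W if at least one move leads to an L position for the opponent, and L if every move leads to a W.
Every edge goes from a vertex to one that appears earlier in the order 10, 4, 7, 3, 6, 9, 2, 1, 5, 8, so processing vertices in that order labels each vertex after all of its successors.
10: no outgoing edge → L
4: →10(L), so W
7: →10(L), so W
3: →7(W), 4(W) — all W, so L
6: →3(L), so W
9: →10(L), so W
2: →7(W), 4(W) — all W, so L
1: →2(L), so W
5: →10(L), so W
8: →3(L), so W
From 1, the L positions reachable in one move are: 2.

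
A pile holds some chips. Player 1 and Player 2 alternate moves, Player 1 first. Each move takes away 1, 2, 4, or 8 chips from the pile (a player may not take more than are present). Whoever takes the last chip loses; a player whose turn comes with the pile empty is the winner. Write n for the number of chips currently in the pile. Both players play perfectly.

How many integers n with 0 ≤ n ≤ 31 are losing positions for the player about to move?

11

Build the W/L table. Terminal = W. A non-terminal position is W if it has a move to some L; otherwise it is L.
n=0: no move; the opponent has just taken the last chip and therefore loses → W
n=1: L (sole option 0(W) is W)
n=2: W (go to 1, an L position)
n=3: W (go to 1, an L position)
n=4: L (options 3(W), 2(W), 0(W) are all W)
n=5: W (go to 4, an L position)
n=6: W (go to 4, an L position)
n=7: L (options 6(W), 5(W), 3(W) are all W)
n=8: W (go to 7, an L position)
n=9: W (go to 7, an L position)
n=10: L (options 9(W), 8(W), 6(W), 2(W) are all W)
n=11: W (go to 10, an L position)
n=12: W (go to 10, an L position)
n=13: L (options 12(W), 11(W), 9(W), 5(W) are all W)
n=14: W (go to 13, an L position)
n=15: W (go to 13, an L position)
n=16: L (options 15(W), 14(W), 12(W), 8(W) are all W)
n=17: W (go to 16, an L position)
n=18: W (go to 16, an L position)
n=19: L (options 18(W), 17(W), 15(W), 11(W) are all W)
n=20: W (go to 19, an L position)
n=21: W (go to 19, an L position)
n=22: L (options 21(W), 20(W), 18(W), 14(W) are all W)
n=23: W (go to 22, an L position)
n=24: W (go to 22, an L position)
n=25: L (options 24(W), 23(W), 21(W), 17(W) are all W)
n=26: W (go to 25, an L position)
n=27: W (go to 25, an L position)
n=28: L (options 27(W), 26(W), 24(W), 20(W) are all W)
n=29: W (go to 28, an L position)
n=30: W (go to 28, an L position)
n=31: L (options 30(W), 29(W), 27(W), 23(W) are all W)
L entries with 0 ≤ n ≤ 31: n = 1, 4, 7, 10, 13, 16, 19, 22, 25, 28, 31; that makes 11.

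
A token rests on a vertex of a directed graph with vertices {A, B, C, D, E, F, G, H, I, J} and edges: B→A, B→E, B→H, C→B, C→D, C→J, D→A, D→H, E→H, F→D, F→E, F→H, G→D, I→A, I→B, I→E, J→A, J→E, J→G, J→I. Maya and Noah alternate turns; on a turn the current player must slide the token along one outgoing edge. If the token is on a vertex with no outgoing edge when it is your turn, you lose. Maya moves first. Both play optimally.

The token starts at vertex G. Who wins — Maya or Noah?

Compute win/loss labels from the base case upward. A position with no move is L. Any other position is W if it can reach an L in one move, else L.
Every edge goes from a vertex to one that appears earlier in the order A, H, E, B, I, D, F, G, J, C, so processing vertices in that order labels each vertex after all of its successors.
A: no outgoing edge → L
H: no outgoing edge → L
E: W (go to H, an L position)
B: W (go to H, an L position)
I: W (go to A, an L position)
D: W (go to H, an L position)
F: W (go to H, an L position)
G: L (sole option D(W) is W)
J: W (go to G, an L position)
C: L (options J(W), D(W), B(W) are all W)
Every move from G reaches a W position, so the mover loses.

Noah wins.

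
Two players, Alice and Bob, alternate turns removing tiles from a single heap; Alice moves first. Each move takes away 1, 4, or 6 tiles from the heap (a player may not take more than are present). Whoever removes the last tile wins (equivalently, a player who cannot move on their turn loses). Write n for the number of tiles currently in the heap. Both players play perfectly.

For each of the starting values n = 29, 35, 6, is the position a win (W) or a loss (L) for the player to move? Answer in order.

Use the standard recursion: the mover loses at a terminal position; elsewhere, the mover wins exactly when some move hands the opponent an L position.
n=0: no move → L
n=1: can move to 0, which is L ⇒ W
n=2: the only move is to 1(W), a W ⇒ L
n=3: can move to 2, which is L ⇒ W
n=4: can move to 0, which is L ⇒ W
n=5: moves to 4(W), 1(W); every one is W ⇒ L
n=6: can move to 5, which is L ⇒ W
n=7: moves to 6(W), 3(W), 1(W); every one is W ⇒ L
n=8: can move to 7, which is L ⇒ W
n=9: can move to 5, which is L ⇒ W
n=10: moves to 9(W), 6(W), 4(W); every one is W ⇒ L
n=11: can move to 10, which is L ⇒ W
n=12: moves to 11(W), 8(W), 6(W); every one is W ⇒ L
n=13: can move to 12, which is L ⇒ W
n=14: can move to 10, which is L ⇒ W
n=15: moves to 14(W), 11(W), 9(W); every one is W ⇒ L
n=16: can move to 15, which is L ⇒ W
n=17: moves to 16(W), 13(W), 11(W); every one is W ⇒ L
n=18: can move to 17, which is L ⇒ W
n=19: can move to 15, which is L ⇒ W
n=20: moves to 19(W), 16(W), 14(W); every one is W ⇒ L
n=21: can move to 20, which is L ⇒ W
n=22: moves to 21(W), 18(W), 16(W); every one is W ⇒ L
n=23: can move to 22, which is L ⇒ W
n=24: can move to 20, which is L ⇒ W
n=25: moves to 24(W), 21(W), 19(W); every one is W ⇒ L
n=26: can move to 25, which is L ⇒ W
n=27: moves to 26(W), 23(W), 21(W); every one is W ⇒ L
n=28: can move to 27, which is L ⇒ W
n=29: can move to 25, which is L ⇒ W
n=30: moves to 29(W), 26(W), 24(W); every one is W ⇒ L
n=31: can move to 30, which is L ⇒ W
n=32: moves to 31(W), 28(W), 26(W); every one is W ⇒ L
n=33: can move to 32, which is L ⇒ W
n=34: can move to 30, which is L ⇒ W
n=35: moves to 34(W), 31(W), 29(W); every one is W ⇒ L

29: W, 35: L, 6: W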